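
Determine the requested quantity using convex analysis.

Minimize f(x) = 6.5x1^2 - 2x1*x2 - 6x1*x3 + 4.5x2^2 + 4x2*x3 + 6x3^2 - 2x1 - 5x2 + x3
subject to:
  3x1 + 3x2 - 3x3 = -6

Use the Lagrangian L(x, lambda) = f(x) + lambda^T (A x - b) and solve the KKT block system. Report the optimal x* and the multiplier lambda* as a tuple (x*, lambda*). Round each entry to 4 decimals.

Form the Lagrangian:
  L(x, lambda) = (1/2) x^T Q x + c^T x + lambda^T (A x - b)
Stationarity (grad_x L = 0): Q x + c + A^T lambda = 0.
Primal feasibility: A x = b.

This gives the KKT block system:
  [ Q   A^T ] [ x     ]   [-c ]
  [ A    0  ] [ lambda ] = [ b ]

Solving the linear system:
  x*      = (-0.3035, -0.8818, 0.8147)
  lambda* = (3.0234)
  f(x*)   = 11.9856

x* = (-0.3035, -0.8818, 0.8147), lambda* = (3.0234)


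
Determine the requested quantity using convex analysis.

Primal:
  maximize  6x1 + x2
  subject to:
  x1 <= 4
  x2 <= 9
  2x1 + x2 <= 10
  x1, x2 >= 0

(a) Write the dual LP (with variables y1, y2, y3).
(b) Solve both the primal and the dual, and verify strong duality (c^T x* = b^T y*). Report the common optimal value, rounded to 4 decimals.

The standard primal-dual pair for 'max c^T x s.t. A x <= b, x >= 0' is:
  Dual:  min b^T y  s.t.  A^T y >= c,  y >= 0.

So the dual LP is:
  minimize  4y1 + 9y2 + 10y3
  subject to:
    y1 + 2y3 >= 6
    y2 + y3 >= 1
    y1, y2, y3 >= 0

Solving the primal: x* = (4, 2).
  primal value c^T x* = 26.
Solving the dual: y* = (4, 0, 1).
  dual value b^T y* = 26.
Strong duality: c^T x* = b^T y*. Confirmed.

26


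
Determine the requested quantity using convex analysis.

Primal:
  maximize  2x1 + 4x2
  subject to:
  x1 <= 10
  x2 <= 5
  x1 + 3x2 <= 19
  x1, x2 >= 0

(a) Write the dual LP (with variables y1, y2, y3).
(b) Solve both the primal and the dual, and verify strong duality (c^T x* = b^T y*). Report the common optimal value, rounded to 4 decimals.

The standard primal-dual pair for 'max c^T x s.t. A x <= b, x >= 0' is:
  Dual:  min b^T y  s.t.  A^T y >= c,  y >= 0.

So the dual LP is:
  minimize  10y1 + 5y2 + 19y3
  subject to:
    y1 + y3 >= 2
    y2 + 3y3 >= 4
    y1, y2, y3 >= 0

Solving the primal: x* = (10, 3).
  primal value c^T x* = 32.
Solving the dual: y* = (0.6667, 0, 1.3333).
  dual value b^T y* = 32.
Strong duality: c^T x* = b^T y*. Confirmed.

32


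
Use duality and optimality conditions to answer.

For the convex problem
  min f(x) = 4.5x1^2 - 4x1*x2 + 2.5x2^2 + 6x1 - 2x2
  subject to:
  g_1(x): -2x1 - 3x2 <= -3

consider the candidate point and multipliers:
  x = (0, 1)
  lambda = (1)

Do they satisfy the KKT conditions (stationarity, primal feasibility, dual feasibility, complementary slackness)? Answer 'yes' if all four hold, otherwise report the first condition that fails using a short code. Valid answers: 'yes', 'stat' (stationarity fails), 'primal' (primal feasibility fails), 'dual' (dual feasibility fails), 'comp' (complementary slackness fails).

Gradient of f: grad f(x) = Q x + c = (2, 3)
Constraint values g_i(x) = a_i^T x - b_i:
  g_1((0, 1)) = 0
Stationarity residual: grad f(x) + sum_i lambda_i a_i = (0, 0)
  -> stationarity OK
Primal feasibility (all g_i <= 0): OK
Dual feasibility (all lambda_i >= 0): OK
Complementary slackness (lambda_i * g_i(x) = 0 for all i): OK

Verdict: yes, KKT holds.

yes


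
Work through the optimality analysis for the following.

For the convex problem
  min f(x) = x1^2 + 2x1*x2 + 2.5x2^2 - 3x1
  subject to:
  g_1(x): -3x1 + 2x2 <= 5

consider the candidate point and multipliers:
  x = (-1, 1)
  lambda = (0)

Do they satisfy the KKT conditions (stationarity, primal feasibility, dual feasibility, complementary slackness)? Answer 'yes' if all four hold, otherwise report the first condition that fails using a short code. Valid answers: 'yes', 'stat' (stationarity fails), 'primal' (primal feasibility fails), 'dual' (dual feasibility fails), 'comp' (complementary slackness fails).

Gradient of f: grad f(x) = Q x + c = (-3, 3)
Constraint values g_i(x) = a_i^T x - b_i:
  g_1((-1, 1)) = 0
Stationarity residual: grad f(x) + sum_i lambda_i a_i = (-3, 3)
  -> stationarity FAILS
Primal feasibility (all g_i <= 0): OK
Dual feasibility (all lambda_i >= 0): OK
Complementary slackness (lambda_i * g_i(x) = 0 for all i): OK

Verdict: the first failing condition is stationarity -> stat.

stat


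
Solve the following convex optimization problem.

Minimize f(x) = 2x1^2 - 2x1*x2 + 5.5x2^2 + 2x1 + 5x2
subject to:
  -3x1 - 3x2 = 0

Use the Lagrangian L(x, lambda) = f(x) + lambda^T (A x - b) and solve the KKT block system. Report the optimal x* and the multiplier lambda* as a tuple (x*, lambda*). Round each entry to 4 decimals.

Form the Lagrangian:
  L(x, lambda) = (1/2) x^T Q x + c^T x + lambda^T (A x - b)
Stationarity (grad_x L = 0): Q x + c + A^T lambda = 0.
Primal feasibility: A x = b.

This gives the KKT block system:
  [ Q   A^T ] [ x     ]   [-c ]
  [ A    0  ] [ lambda ] = [ b ]

Solving the linear system:
  x*      = (0.1579, -0.1579)
  lambda* = (0.9825)
  f(x*)   = -0.2368

x* = (0.1579, -0.1579), lambda* = (0.9825)


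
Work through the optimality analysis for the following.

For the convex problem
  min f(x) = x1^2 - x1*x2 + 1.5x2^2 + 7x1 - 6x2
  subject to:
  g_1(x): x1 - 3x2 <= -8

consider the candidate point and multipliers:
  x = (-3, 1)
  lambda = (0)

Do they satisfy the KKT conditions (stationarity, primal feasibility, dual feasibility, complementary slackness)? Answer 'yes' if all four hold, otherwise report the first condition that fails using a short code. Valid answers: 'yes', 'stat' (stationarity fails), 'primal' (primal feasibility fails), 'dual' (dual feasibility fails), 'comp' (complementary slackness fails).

Gradient of f: grad f(x) = Q x + c = (0, 0)
Constraint values g_i(x) = a_i^T x - b_i:
  g_1((-3, 1)) = 2
Stationarity residual: grad f(x) + sum_i lambda_i a_i = (0, 0)
  -> stationarity OK
Primal feasibility (all g_i <= 0): FAILS
Dual feasibility (all lambda_i >= 0): OK
Complementary slackness (lambda_i * g_i(x) = 0 for all i): OK

Verdict: the first failing condition is primal_feasibility -> primal.

primal


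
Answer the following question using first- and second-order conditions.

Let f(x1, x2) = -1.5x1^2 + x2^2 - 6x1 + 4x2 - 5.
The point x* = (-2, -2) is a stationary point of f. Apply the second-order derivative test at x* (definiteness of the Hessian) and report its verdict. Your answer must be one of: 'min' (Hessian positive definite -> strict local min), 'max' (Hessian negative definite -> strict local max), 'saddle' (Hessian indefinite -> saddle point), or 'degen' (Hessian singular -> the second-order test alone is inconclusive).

Compute the Hessian H = grad^2 f:
  H = [[-3, 0], [0, 2]]
Verify stationarity: grad f(x*) = H x* + g = (0, 0).
Eigenvalues of H: -3, 2.
Eigenvalues have mixed signs, so H is indefinite -> x* is a saddle point.

saddle


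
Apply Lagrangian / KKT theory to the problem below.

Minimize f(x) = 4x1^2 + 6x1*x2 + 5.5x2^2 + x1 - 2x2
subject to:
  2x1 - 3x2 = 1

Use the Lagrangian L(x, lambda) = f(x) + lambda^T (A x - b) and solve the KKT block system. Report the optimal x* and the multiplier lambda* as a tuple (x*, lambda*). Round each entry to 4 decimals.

Form the Lagrangian:
  L(x, lambda) = (1/2) x^T Q x + c^T x + lambda^T (A x - b)
Stationarity (grad_x L = 0): Q x + c + A^T lambda = 0.
Primal feasibility: A x = b.

This gives the KKT block system:
  [ Q   A^T ] [ x     ]   [-c ]
  [ A    0  ] [ lambda ] = [ b ]

Solving the linear system:
  x*      = (0.2287, -0.1809)
  lambda* = (-0.8723)
  f(x*)   = 0.7314

x* = (0.2287, -0.1809), lambda* = (-0.8723)


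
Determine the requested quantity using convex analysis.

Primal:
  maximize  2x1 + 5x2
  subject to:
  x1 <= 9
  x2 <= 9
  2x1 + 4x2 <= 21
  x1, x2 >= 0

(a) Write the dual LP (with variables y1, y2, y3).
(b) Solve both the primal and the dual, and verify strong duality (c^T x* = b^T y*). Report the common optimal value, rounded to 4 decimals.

The standard primal-dual pair for 'max c^T x s.t. A x <= b, x >= 0' is:
  Dual:  min b^T y  s.t.  A^T y >= c,  y >= 0.

So the dual LP is:
  minimize  9y1 + 9y2 + 21y3
  subject to:
    y1 + 2y3 >= 2
    y2 + 4y3 >= 5
    y1, y2, y3 >= 0

Solving the primal: x* = (0, 5.25).
  primal value c^T x* = 26.25.
Solving the dual: y* = (0, 0, 1.25).
  dual value b^T y* = 26.25.
Strong duality: c^T x* = b^T y*. Confirmed.

26.25


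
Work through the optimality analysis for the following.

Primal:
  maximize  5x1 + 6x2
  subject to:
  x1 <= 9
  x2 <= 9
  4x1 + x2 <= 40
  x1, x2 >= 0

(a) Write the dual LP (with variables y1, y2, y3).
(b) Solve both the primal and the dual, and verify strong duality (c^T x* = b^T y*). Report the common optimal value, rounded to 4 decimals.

The standard primal-dual pair for 'max c^T x s.t. A x <= b, x >= 0' is:
  Dual:  min b^T y  s.t.  A^T y >= c,  y >= 0.

So the dual LP is:
  minimize  9y1 + 9y2 + 40y3
  subject to:
    y1 + 4y3 >= 5
    y2 + y3 >= 6
    y1, y2, y3 >= 0

Solving the primal: x* = (7.75, 9).
  primal value c^T x* = 92.75.
Solving the dual: y* = (0, 4.75, 1.25).
  dual value b^T y* = 92.75.
Strong duality: c^T x* = b^T y*. Confirmed.

92.75


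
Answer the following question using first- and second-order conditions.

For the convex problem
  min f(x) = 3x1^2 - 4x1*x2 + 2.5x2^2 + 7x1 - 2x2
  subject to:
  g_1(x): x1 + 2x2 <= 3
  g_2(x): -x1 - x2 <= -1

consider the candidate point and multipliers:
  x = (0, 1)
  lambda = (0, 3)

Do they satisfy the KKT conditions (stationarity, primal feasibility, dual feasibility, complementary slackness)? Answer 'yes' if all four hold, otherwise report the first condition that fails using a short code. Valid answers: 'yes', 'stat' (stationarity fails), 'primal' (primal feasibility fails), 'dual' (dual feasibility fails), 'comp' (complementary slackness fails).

Gradient of f: grad f(x) = Q x + c = (3, 3)
Constraint values g_i(x) = a_i^T x - b_i:
  g_1((0, 1)) = -1
  g_2((0, 1)) = 0
Stationarity residual: grad f(x) + sum_i lambda_i a_i = (0, 0)
  -> stationarity OK
Primal feasibility (all g_i <= 0): OK
Dual feasibility (all lambda_i >= 0): OK
Complementary slackness (lambda_i * g_i(x) = 0 for all i): OK

Verdict: yes, KKT holds.

yes


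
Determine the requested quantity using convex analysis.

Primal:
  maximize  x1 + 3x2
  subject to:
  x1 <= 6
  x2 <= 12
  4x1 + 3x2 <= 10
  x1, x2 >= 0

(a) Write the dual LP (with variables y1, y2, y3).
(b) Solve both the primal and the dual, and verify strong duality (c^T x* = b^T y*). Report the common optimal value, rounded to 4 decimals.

The standard primal-dual pair for 'max c^T x s.t. A x <= b, x >= 0' is:
  Dual:  min b^T y  s.t.  A^T y >= c,  y >= 0.

So the dual LP is:
  minimize  6y1 + 12y2 + 10y3
  subject to:
    y1 + 4y3 >= 1
    y2 + 3y3 >= 3
    y1, y2, y3 >= 0

Solving the primal: x* = (0, 3.3333).
  primal value c^T x* = 10.
Solving the dual: y* = (0, 0, 1).
  dual value b^T y* = 10.
Strong duality: c^T x* = b^T y*. Confirmed.

10


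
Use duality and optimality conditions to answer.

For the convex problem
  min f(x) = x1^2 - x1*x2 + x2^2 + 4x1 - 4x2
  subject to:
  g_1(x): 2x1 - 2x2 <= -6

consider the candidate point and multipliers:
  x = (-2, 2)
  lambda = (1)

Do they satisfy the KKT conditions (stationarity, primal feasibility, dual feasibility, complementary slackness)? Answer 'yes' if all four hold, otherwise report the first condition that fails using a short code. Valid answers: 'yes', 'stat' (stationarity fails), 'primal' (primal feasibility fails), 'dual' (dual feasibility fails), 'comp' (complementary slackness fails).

Gradient of f: grad f(x) = Q x + c = (-2, 2)
Constraint values g_i(x) = a_i^T x - b_i:
  g_1((-2, 2)) = -2
Stationarity residual: grad f(x) + sum_i lambda_i a_i = (0, 0)
  -> stationarity OK
Primal feasibility (all g_i <= 0): OK
Dual feasibility (all lambda_i >= 0): OK
Complementary slackness (lambda_i * g_i(x) = 0 for all i): FAILS

Verdict: the first failing condition is complementary_slackness -> comp.

comp


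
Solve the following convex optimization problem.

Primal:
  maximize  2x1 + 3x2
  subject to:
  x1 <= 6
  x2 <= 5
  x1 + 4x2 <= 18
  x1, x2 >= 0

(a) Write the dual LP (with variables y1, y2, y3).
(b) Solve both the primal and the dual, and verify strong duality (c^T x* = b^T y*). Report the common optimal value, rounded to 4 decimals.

The standard primal-dual pair for 'max c^T x s.t. A x <= b, x >= 0' is:
  Dual:  min b^T y  s.t.  A^T y >= c,  y >= 0.

So the dual LP is:
  minimize  6y1 + 5y2 + 18y3
  subject to:
    y1 + y3 >= 2
    y2 + 4y3 >= 3
    y1, y2, y3 >= 0

Solving the primal: x* = (6, 3).
  primal value c^T x* = 21.
Solving the dual: y* = (1.25, 0, 0.75).
  dual value b^T y* = 21.
Strong duality: c^T x* = b^T y*. Confirmed.

21


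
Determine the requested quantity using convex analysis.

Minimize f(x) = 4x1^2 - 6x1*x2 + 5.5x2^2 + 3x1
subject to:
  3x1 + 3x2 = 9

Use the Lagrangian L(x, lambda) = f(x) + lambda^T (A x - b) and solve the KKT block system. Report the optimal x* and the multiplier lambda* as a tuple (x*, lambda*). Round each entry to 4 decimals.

Form the Lagrangian:
  L(x, lambda) = (1/2) x^T Q x + c^T x + lambda^T (A x - b)
Stationarity (grad_x L = 0): Q x + c + A^T lambda = 0.
Primal feasibility: A x = b.

This gives the KKT block system:
  [ Q   A^T ] [ x     ]   [-c ]
  [ A    0  ] [ lambda ] = [ b ]

Solving the linear system:
  x*      = (1.5484, 1.4516)
  lambda* = (-2.2258)
  f(x*)   = 12.3387

x* = (1.5484, 1.4516), lambda* = (-2.2258)


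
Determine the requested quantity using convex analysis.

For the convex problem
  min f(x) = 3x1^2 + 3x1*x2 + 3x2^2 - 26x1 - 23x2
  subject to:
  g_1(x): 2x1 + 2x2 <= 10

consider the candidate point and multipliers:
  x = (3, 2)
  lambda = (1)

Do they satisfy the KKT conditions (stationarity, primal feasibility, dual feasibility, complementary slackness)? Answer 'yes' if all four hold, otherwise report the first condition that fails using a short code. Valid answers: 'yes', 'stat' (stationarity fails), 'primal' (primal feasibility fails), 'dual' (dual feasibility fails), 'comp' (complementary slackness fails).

Gradient of f: grad f(x) = Q x + c = (-2, -2)
Constraint values g_i(x) = a_i^T x - b_i:
  g_1((3, 2)) = 0
Stationarity residual: grad f(x) + sum_i lambda_i a_i = (0, 0)
  -> stationarity OK
Primal feasibility (all g_i <= 0): OK
Dual feasibility (all lambda_i >= 0): OK
Complementary slackness (lambda_i * g_i(x) = 0 for all i): OK

Verdict: yes, KKT holds.

yes


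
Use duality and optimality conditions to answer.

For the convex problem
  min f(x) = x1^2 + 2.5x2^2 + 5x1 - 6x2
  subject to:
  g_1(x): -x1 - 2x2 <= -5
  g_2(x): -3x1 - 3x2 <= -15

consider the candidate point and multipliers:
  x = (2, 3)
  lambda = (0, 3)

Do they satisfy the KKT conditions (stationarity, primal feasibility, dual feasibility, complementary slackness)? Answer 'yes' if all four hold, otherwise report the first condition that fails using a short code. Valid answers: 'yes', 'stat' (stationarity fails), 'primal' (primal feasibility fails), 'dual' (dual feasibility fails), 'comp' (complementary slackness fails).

Gradient of f: grad f(x) = Q x + c = (9, 9)
Constraint values g_i(x) = a_i^T x - b_i:
  g_1((2, 3)) = -3
  g_2((2, 3)) = 0
Stationarity residual: grad f(x) + sum_i lambda_i a_i = (0, 0)
  -> stationarity OK
Primal feasibility (all g_i <= 0): OK
Dual feasibility (all lambda_i >= 0): OK
Complementary slackness (lambda_i * g_i(x) = 0 for all i): OK

Verdict: yes, KKT holds.

yes


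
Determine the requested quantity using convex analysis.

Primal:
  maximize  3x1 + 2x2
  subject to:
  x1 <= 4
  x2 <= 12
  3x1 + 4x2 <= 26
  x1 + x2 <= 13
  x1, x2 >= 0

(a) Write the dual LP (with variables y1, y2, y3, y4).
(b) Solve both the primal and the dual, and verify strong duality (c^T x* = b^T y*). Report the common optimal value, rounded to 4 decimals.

The standard primal-dual pair for 'max c^T x s.t. A x <= b, x >= 0' is:
  Dual:  min b^T y  s.t.  A^T y >= c,  y >= 0.

So the dual LP is:
  minimize  4y1 + 12y2 + 26y3 + 13y4
  subject to:
    y1 + 3y3 + y4 >= 3
    y2 + 4y3 + y4 >= 2
    y1, y2, y3, y4 >= 0

Solving the primal: x* = (4, 3.5).
  primal value c^T x* = 19.
Solving the dual: y* = (1.5, 0, 0.5, 0).
  dual value b^T y* = 19.
Strong duality: c^T x* = b^T y*. Confirmed.

19


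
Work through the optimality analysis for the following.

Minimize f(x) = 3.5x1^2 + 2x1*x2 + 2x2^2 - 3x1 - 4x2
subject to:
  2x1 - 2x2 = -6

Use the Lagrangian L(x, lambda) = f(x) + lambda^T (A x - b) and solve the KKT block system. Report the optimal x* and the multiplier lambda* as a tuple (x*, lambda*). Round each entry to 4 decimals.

Form the Lagrangian:
  L(x, lambda) = (1/2) x^T Q x + c^T x + lambda^T (A x - b)
Stationarity (grad_x L = 0): Q x + c + A^T lambda = 0.
Primal feasibility: A x = b.

This gives the KKT block system:
  [ Q   A^T ] [ x     ]   [-c ]
  [ A    0  ] [ lambda ] = [ b ]

Solving the linear system:
  x*      = (-0.7333, 2.2667)
  lambda* = (1.8)
  f(x*)   = 1.9667

x* = (-0.7333, 2.2667), lambda* = (1.8)


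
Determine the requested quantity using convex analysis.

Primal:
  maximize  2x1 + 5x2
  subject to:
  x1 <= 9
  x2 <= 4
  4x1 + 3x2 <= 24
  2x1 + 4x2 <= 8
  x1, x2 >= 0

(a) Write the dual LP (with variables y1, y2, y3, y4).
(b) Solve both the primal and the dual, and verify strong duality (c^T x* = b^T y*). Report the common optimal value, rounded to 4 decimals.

The standard primal-dual pair for 'max c^T x s.t. A x <= b, x >= 0' is:
  Dual:  min b^T y  s.t.  A^T y >= c,  y >= 0.

So the dual LP is:
  minimize  9y1 + 4y2 + 24y3 + 8y4
  subject to:
    y1 + 4y3 + 2y4 >= 2
    y2 + 3y3 + 4y4 >= 5
    y1, y2, y3, y4 >= 0

Solving the primal: x* = (0, 2).
  primal value c^T x* = 10.
Solving the dual: y* = (0, 0, 0, 1.25).
  dual value b^T y* = 10.
Strong duality: c^T x* = b^T y*. Confirmed.

10


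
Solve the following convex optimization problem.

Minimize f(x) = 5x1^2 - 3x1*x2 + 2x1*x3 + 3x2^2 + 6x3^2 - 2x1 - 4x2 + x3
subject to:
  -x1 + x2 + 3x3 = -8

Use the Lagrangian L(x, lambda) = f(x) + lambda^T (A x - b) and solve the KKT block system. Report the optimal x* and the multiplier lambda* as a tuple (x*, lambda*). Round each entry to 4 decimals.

Form the Lagrangian:
  L(x, lambda) = (1/2) x^T Q x + c^T x + lambda^T (A x - b)
Stationarity (grad_x L = 0): Q x + c + A^T lambda = 0.
Primal feasibility: A x = b.

This gives the KKT block system:
  [ Q   A^T ] [ x     ]   [-c ]
  [ A    0  ] [ lambda ] = [ b ]

Solving the linear system:
  x*      = (1.4419, 0.1195, -2.2259)
  lambda* = (7.6088)
  f(x*)   = 27.6416

x* = (1.4419, 0.1195, -2.2259), lambda* = (7.6088)


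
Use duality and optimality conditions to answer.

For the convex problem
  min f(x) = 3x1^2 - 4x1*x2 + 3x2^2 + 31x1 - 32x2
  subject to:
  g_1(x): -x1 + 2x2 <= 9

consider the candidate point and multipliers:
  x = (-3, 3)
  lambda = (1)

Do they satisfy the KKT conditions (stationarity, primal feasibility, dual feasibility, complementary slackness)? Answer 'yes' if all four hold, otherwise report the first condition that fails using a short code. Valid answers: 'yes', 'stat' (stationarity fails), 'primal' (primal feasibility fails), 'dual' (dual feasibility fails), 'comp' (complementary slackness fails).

Gradient of f: grad f(x) = Q x + c = (1, -2)
Constraint values g_i(x) = a_i^T x - b_i:
  g_1((-3, 3)) = 0
Stationarity residual: grad f(x) + sum_i lambda_i a_i = (0, 0)
  -> stationarity OK
Primal feasibility (all g_i <= 0): OK
Dual feasibility (all lambda_i >= 0): OK
Complementary slackness (lambda_i * g_i(x) = 0 for all i): OK

Verdict: yes, KKT holds.

yes


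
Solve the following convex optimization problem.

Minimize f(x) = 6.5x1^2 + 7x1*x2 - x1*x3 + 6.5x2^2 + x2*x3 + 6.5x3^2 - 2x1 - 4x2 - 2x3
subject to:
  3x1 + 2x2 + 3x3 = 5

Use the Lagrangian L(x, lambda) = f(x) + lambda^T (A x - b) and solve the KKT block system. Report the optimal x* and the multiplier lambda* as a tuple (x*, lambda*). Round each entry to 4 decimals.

Form the Lagrangian:
  L(x, lambda) = (1/2) x^T Q x + c^T x + lambda^T (A x - b)
Stationarity (grad_x L = 0): Q x + c + A^T lambda = 0.
Primal feasibility: A x = b.

This gives the KKT block system:
  [ Q   A^T ] [ x     ]   [-c ]
  [ A    0  ] [ lambda ] = [ b ]

Solving the linear system:
  x*      = (0.6719, 0.2947, 0.7982)
  lambda* = (-2.6667)
  f(x*)   = 4.607

x* = (0.6719, 0.2947, 0.7982), lambda* = (-2.6667)


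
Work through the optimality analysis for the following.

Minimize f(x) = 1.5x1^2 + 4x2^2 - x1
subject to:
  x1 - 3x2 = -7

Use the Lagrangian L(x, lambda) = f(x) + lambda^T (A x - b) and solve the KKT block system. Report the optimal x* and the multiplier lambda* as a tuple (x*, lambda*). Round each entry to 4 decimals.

Form the Lagrangian:
  L(x, lambda) = (1/2) x^T Q x + c^T x + lambda^T (A x - b)
Stationarity (grad_x L = 0): Q x + c + A^T lambda = 0.
Primal feasibility: A x = b.

This gives the KKT block system:
  [ Q   A^T ] [ x     ]   [-c ]
  [ A    0  ] [ lambda ] = [ b ]

Solving the linear system:
  x*      = (-1.3429, 1.8857)
  lambda* = (5.0286)
  f(x*)   = 18.2714

x* = (-1.3429, 1.8857), lambda* = (5.0286)


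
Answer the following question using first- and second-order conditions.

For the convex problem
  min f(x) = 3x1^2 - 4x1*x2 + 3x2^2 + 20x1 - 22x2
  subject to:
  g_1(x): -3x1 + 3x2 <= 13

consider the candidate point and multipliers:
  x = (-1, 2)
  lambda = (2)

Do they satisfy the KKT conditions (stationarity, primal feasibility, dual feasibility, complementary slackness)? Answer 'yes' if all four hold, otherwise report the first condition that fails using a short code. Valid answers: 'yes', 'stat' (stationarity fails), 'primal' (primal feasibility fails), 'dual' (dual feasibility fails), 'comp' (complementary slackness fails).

Gradient of f: grad f(x) = Q x + c = (6, -6)
Constraint values g_i(x) = a_i^T x - b_i:
  g_1((-1, 2)) = -4
Stationarity residual: grad f(x) + sum_i lambda_i a_i = (0, 0)
  -> stationarity OK
Primal feasibility (all g_i <= 0): OK
Dual feasibility (all lambda_i >= 0): OK
Complementary slackness (lambda_i * g_i(x) = 0 for all i): FAILS

Verdict: the first failing condition is complementary_slackness -> comp.

comp


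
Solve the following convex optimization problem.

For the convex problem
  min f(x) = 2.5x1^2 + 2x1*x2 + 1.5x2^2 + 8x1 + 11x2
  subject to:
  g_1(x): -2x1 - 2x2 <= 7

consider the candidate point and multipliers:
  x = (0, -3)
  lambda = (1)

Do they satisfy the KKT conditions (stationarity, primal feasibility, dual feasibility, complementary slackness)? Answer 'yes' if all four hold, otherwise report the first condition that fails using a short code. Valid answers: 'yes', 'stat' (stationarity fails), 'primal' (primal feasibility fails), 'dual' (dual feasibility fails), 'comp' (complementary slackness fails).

Gradient of f: grad f(x) = Q x + c = (2, 2)
Constraint values g_i(x) = a_i^T x - b_i:
  g_1((0, -3)) = -1
Stationarity residual: grad f(x) + sum_i lambda_i a_i = (0, 0)
  -> stationarity OK
Primal feasibility (all g_i <= 0): OK
Dual feasibility (all lambda_i >= 0): OK
Complementary slackness (lambda_i * g_i(x) = 0 for all i): FAILS

Verdict: the first failing condition is complementary_slackness -> comp.

comp


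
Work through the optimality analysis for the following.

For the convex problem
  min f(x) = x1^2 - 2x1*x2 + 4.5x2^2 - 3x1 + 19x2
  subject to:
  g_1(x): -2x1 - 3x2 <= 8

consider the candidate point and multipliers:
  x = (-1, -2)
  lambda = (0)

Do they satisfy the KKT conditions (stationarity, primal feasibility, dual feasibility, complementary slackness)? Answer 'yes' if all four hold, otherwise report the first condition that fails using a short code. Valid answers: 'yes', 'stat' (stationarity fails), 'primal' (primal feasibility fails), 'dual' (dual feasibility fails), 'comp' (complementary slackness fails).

Gradient of f: grad f(x) = Q x + c = (-1, 3)
Constraint values g_i(x) = a_i^T x - b_i:
  g_1((-1, -2)) = 0
Stationarity residual: grad f(x) + sum_i lambda_i a_i = (-1, 3)
  -> stationarity FAILS
Primal feasibility (all g_i <= 0): OK
Dual feasibility (all lambda_i >= 0): OK
Complementary slackness (lambda_i * g_i(x) = 0 for all i): OK

Verdict: the first failing condition is stationarity -> stat.

stat


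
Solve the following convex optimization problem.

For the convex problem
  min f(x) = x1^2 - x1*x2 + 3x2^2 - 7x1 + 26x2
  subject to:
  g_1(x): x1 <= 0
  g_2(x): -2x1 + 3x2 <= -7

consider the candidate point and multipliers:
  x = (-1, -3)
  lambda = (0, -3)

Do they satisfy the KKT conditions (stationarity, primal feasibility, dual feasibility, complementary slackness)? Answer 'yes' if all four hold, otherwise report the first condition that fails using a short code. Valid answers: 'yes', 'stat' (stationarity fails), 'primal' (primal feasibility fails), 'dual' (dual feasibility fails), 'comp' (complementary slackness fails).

Gradient of f: grad f(x) = Q x + c = (-6, 9)
Constraint values g_i(x) = a_i^T x - b_i:
  g_1((-1, -3)) = -1
  g_2((-1, -3)) = 0
Stationarity residual: grad f(x) + sum_i lambda_i a_i = (0, 0)
  -> stationarity OK
Primal feasibility (all g_i <= 0): OK
Dual feasibility (all lambda_i >= 0): FAILS
Complementary slackness (lambda_i * g_i(x) = 0 for all i): OK

Verdict: the first failing condition is dual_feasibility -> dual.

dual


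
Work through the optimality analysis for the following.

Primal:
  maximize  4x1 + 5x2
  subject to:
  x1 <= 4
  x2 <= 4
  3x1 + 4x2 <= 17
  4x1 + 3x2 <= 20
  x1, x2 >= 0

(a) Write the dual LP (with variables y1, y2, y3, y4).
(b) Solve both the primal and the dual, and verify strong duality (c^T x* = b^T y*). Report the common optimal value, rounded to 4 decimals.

The standard primal-dual pair for 'max c^T x s.t. A x <= b, x >= 0' is:
  Dual:  min b^T y  s.t.  A^T y >= c,  y >= 0.

So the dual LP is:
  minimize  4y1 + 4y2 + 17y3 + 20y4
  subject to:
    y1 + 3y3 + 4y4 >= 4
    y2 + 4y3 + 3y4 >= 5
    y1, y2, y3, y4 >= 0

Solving the primal: x* = (4, 1.25).
  primal value c^T x* = 22.25.
Solving the dual: y* = (0.25, 0, 1.25, 0).
  dual value b^T y* = 22.25.
Strong duality: c^T x* = b^T y*. Confirmed.

22.25


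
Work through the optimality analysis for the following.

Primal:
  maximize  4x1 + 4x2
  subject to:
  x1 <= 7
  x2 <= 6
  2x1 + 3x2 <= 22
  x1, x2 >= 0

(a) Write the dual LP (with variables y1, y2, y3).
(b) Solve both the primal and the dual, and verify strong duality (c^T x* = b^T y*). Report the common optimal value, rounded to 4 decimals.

The standard primal-dual pair for 'max c^T x s.t. A x <= b, x >= 0' is:
  Dual:  min b^T y  s.t.  A^T y >= c,  y >= 0.

So the dual LP is:
  minimize  7y1 + 6y2 + 22y3
  subject to:
    y1 + 2y3 >= 4
    y2 + 3y3 >= 4
    y1, y2, y3 >= 0

Solving the primal: x* = (7, 2.6667).
  primal value c^T x* = 38.6667.
Solving the dual: y* = (1.3333, 0, 1.3333).
  dual value b^T y* = 38.6667.
Strong duality: c^T x* = b^T y*. Confirmed.

38.6667


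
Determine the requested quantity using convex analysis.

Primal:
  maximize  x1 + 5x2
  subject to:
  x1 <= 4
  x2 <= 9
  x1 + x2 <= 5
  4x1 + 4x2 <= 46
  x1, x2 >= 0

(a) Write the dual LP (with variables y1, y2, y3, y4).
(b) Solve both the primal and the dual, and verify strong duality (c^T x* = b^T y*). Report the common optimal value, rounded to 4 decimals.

The standard primal-dual pair for 'max c^T x s.t. A x <= b, x >= 0' is:
  Dual:  min b^T y  s.t.  A^T y >= c,  y >= 0.

So the dual LP is:
  minimize  4y1 + 9y2 + 5y3 + 46y4
  subject to:
    y1 + y3 + 4y4 >= 1
    y2 + y3 + 4y4 >= 5
    y1, y2, y3, y4 >= 0

Solving the primal: x* = (0, 5).
  primal value c^T x* = 25.
Solving the dual: y* = (0, 0, 5, 0).
  dual value b^T y* = 25.
Strong duality: c^T x* = b^T y*. Confirmed.

25


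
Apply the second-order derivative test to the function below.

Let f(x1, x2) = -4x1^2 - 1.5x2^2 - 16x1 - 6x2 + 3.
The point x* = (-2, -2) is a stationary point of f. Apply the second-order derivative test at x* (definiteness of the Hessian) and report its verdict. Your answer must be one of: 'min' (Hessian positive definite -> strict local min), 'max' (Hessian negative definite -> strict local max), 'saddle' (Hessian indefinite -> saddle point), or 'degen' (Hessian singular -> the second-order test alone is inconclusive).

Compute the Hessian H = grad^2 f:
  H = [[-8, 0], [0, -3]]
Verify stationarity: grad f(x*) = H x* + g = (0, 0).
Eigenvalues of H: -8, -3.
Both eigenvalues < 0, so H is negative definite -> x* is a strict local max.

max


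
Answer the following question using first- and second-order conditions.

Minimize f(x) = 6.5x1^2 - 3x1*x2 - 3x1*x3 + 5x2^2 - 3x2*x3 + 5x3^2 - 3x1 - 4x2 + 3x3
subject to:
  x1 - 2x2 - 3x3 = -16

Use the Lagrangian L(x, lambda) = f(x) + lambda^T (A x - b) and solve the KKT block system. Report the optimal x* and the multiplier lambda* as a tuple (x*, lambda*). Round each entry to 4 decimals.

Form the Lagrangian:
  L(x, lambda) = (1/2) x^T Q x + c^T x + lambda^T (A x - b)
Stationarity (grad_x L = 0): Q x + c + A^T lambda = 0.
Primal feasibility: A x = b.

This gives the KKT block system:
  [ Q   A^T ] [ x     ]   [-c ]
  [ A    0  ] [ lambda ] = [ b ]

Solving the linear system:
  x*      = (1.2022, 3.3957, 3.4703)
  lambda* = (7.9697)
  f(x*)   = 60.3686

x* = (1.2022, 3.3957, 3.4703), lambda* = (7.9697)


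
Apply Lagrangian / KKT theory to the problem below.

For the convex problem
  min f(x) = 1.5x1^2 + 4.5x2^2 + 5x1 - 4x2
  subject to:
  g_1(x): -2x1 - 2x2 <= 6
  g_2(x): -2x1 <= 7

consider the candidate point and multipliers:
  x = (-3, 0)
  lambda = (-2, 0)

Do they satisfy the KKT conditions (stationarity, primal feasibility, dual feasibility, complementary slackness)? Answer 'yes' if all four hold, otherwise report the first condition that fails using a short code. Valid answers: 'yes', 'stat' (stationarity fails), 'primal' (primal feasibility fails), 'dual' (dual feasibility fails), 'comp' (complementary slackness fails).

Gradient of f: grad f(x) = Q x + c = (-4, -4)
Constraint values g_i(x) = a_i^T x - b_i:
  g_1((-3, 0)) = 0
  g_2((-3, 0)) = -1
Stationarity residual: grad f(x) + sum_i lambda_i a_i = (0, 0)
  -> stationarity OK
Primal feasibility (all g_i <= 0): OK
Dual feasibility (all lambda_i >= 0): FAILS
Complementary slackness (lambda_i * g_i(x) = 0 for all i): OK

Verdict: the first failing condition is dual_feasibility -> dual.

dual


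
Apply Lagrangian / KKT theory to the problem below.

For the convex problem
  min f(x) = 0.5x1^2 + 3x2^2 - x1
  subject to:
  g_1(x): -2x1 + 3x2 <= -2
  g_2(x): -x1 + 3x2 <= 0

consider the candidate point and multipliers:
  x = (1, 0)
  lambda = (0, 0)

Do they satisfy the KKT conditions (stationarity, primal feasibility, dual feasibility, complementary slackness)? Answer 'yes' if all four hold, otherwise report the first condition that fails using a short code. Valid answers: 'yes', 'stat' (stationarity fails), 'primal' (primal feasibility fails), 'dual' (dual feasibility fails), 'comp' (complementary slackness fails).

Gradient of f: grad f(x) = Q x + c = (0, 0)
Constraint values g_i(x) = a_i^T x - b_i:
  g_1((1, 0)) = 0
  g_2((1, 0)) = -1
Stationarity residual: grad f(x) + sum_i lambda_i a_i = (0, 0)
  -> stationarity OK
Primal feasibility (all g_i <= 0): OK
Dual feasibility (all lambda_i >= 0): OK
Complementary slackness (lambda_i * g_i(x) = 0 for all i): OK

Verdict: yes, KKT holds.

yes


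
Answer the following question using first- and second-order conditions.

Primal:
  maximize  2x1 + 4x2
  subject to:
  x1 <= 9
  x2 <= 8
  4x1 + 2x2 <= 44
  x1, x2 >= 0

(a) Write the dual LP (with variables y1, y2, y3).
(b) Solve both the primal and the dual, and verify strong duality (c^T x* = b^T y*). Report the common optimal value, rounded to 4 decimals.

The standard primal-dual pair for 'max c^T x s.t. A x <= b, x >= 0' is:
  Dual:  min b^T y  s.t.  A^T y >= c,  y >= 0.

So the dual LP is:
  minimize  9y1 + 8y2 + 44y3
  subject to:
    y1 + 4y3 >= 2
    y2 + 2y3 >= 4
    y1, y2, y3 >= 0

Solving the primal: x* = (7, 8).
  primal value c^T x* = 46.
Solving the dual: y* = (0, 3, 0.5).
  dual value b^T y* = 46.
Strong duality: c^T x* = b^T y*. Confirmed.

46


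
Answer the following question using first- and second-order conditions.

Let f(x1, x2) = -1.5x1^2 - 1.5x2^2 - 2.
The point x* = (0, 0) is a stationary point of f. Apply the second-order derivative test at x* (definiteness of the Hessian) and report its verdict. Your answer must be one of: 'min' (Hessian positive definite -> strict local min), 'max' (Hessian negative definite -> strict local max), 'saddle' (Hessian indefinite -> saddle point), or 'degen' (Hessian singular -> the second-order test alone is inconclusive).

Compute the Hessian H = grad^2 f:
  H = [[-3, 0], [0, -3]]
Verify stationarity: grad f(x*) = H x* + g = (0, 0).
Eigenvalues of H: -3, -3.
Both eigenvalues < 0, so H is negative definite -> x* is a strict local max.

max


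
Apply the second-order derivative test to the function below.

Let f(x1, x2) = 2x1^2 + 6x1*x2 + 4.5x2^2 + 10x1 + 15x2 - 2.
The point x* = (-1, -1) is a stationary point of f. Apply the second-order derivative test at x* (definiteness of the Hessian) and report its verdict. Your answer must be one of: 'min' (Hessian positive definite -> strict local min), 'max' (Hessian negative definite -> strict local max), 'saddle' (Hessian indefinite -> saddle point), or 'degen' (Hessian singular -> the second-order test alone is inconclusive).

Compute the Hessian H = grad^2 f:
  H = [[4, 6], [6, 9]]
Verify stationarity: grad f(x*) = H x* + g = (0, 0).
Eigenvalues of H: 0, 13.
H has a zero eigenvalue (singular; positive semidefinite but not definite), so H is neither positive definite, negative definite, nor indefinite. The second-order test alone is inconclusive -> degen.
(Indeed, f is constant along the null direction of H through x*, so x* is not a strict local extremum.)

degen


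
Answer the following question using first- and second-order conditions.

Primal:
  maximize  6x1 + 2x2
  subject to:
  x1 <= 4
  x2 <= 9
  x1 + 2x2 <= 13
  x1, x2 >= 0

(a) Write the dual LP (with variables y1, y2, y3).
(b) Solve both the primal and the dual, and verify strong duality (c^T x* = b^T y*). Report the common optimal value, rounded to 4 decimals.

The standard primal-dual pair for 'max c^T x s.t. A x <= b, x >= 0' is:
  Dual:  min b^T y  s.t.  A^T y >= c,  y >= 0.

So the dual LP is:
  minimize  4y1 + 9y2 + 13y3
  subject to:
    y1 + y3 >= 6
    y2 + 2y3 >= 2
    y1, y2, y3 >= 0

Solving the primal: x* = (4, 4.5).
  primal value c^T x* = 33.
Solving the dual: y* = (5, 0, 1).
  dual value b^T y* = 33.
Strong duality: c^T x* = b^T y*. Confirmed.

33


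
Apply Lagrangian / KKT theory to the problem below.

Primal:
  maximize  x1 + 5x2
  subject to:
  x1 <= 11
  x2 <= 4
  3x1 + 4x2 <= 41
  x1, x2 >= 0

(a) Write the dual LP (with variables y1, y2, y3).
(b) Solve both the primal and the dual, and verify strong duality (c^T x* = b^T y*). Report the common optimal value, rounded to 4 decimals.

The standard primal-dual pair for 'max c^T x s.t. A x <= b, x >= 0' is:
  Dual:  min b^T y  s.t.  A^T y >= c,  y >= 0.

So the dual LP is:
  minimize  11y1 + 4y2 + 41y3
  subject to:
    y1 + 3y3 >= 1
    y2 + 4y3 >= 5
    y1, y2, y3 >= 0

Solving the primal: x* = (8.3333, 4).
  primal value c^T x* = 28.3333.
Solving the dual: y* = (0, 3.6667, 0.3333).
  dual value b^T y* = 28.3333.
Strong duality: c^T x* = b^T y*. Confirmed.

28.3333


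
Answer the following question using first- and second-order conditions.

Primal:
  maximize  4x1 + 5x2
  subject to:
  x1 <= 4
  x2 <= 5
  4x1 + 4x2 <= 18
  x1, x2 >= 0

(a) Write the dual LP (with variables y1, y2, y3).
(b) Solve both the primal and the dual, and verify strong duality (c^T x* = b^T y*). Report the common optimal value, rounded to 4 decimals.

The standard primal-dual pair for 'max c^T x s.t. A x <= b, x >= 0' is:
  Dual:  min b^T y  s.t.  A^T y >= c,  y >= 0.

So the dual LP is:
  minimize  4y1 + 5y2 + 18y3
  subject to:
    y1 + 4y3 >= 4
    y2 + 4y3 >= 5
    y1, y2, y3 >= 0

Solving the primal: x* = (0, 4.5).
  primal value c^T x* = 22.5.
Solving the dual: y* = (0, 0, 1.25).
  dual value b^T y* = 22.5.
Strong duality: c^T x* = b^T y*. Confirmed.

22.5


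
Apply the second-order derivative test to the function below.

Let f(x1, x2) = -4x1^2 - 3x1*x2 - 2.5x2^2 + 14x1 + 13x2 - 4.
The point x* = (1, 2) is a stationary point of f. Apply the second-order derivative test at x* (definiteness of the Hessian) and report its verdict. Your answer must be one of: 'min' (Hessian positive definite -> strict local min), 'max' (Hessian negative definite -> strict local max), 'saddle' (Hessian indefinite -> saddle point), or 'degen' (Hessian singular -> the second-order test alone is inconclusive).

Compute the Hessian H = grad^2 f:
  H = [[-8, -3], [-3, -5]]
Verify stationarity: grad f(x*) = H x* + g = (0, 0).
Eigenvalues of H: -9.8541, -3.1459.
Both eigenvalues < 0, so H is negative definite -> x* is a strict local max.

max


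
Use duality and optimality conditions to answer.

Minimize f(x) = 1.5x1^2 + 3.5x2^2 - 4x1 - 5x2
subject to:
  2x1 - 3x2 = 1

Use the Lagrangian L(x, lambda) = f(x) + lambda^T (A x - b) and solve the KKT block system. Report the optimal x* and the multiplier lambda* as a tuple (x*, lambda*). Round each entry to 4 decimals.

Form the Lagrangian:
  L(x, lambda) = (1/2) x^T Q x + c^T x + lambda^T (A x - b)
Stationarity (grad_x L = 0): Q x + c + A^T lambda = 0.
Primal feasibility: A x = b.

This gives the KKT block system:
  [ Q   A^T ] [ x     ]   [-c ]
  [ A    0  ] [ lambda ] = [ b ]

Solving the linear system:
  x*      = (1.4545, 0.6364)
  lambda* = (-0.1818)
  f(x*)   = -4.4091

x* = (1.4545, 0.6364), lambda* = (-0.1818)


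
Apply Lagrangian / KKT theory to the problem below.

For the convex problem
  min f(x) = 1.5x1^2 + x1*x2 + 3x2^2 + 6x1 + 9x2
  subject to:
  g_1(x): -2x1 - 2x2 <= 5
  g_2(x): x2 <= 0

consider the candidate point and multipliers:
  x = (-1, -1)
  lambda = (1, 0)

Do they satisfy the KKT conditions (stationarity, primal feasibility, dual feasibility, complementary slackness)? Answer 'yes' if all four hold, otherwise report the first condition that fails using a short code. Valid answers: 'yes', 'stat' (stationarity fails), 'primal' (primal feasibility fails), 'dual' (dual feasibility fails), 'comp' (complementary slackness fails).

Gradient of f: grad f(x) = Q x + c = (2, 2)
Constraint values g_i(x) = a_i^T x - b_i:
  g_1((-1, -1)) = -1
  g_2((-1, -1)) = -1
Stationarity residual: grad f(x) + sum_i lambda_i a_i = (0, 0)
  -> stationarity OK
Primal feasibility (all g_i <= 0): OK
Dual feasibility (all lambda_i >= 0): OK
Complementary slackness (lambda_i * g_i(x) = 0 for all i): FAILS

Verdict: the first failing condition is complementary_slackness -> comp.

comp


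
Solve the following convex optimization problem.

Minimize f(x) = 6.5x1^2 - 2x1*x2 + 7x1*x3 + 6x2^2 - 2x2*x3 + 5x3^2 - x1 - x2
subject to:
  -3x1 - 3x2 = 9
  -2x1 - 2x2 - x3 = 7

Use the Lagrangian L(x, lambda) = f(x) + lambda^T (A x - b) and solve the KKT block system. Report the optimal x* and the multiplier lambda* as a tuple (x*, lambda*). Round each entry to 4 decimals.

Form the Lagrangian:
  L(x, lambda) = (1/2) x^T Q x + c^T x + lambda^T (A x - b)
Stationarity (grad_x L = 0): Q x + c + A^T lambda = 0.
Primal feasibility: A x = b.

This gives the KKT block system:
  [ Q   A^T ] [ x     ]   [-c ]
  [ A    0  ] [ lambda ] = [ b ]

Solving the linear system:
  x*      = (-1.1379, -1.8621, -1)
  lambda* = (3.1379, -14.2414)
  f(x*)   = 37.2241

x* = (-1.1379, -1.8621, -1), lambda* = (3.1379, -14.2414)


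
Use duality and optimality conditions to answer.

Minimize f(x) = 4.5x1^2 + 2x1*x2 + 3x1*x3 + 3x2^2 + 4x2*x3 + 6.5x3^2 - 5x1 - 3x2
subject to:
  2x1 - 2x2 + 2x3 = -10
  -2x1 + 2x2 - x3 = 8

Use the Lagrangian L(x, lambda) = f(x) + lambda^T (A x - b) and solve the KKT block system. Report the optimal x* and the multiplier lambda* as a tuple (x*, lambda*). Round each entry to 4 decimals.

Form the Lagrangian:
  L(x, lambda) = (1/2) x^T Q x + c^T x + lambda^T (A x - b)
Stationarity (grad_x L = 0): Q x + c + A^T lambda = 0.
Primal feasibility: A x = b.

This gives the KKT block system:
  [ Q   A^T ] [ x     ]   [-c ]
  [ A    0  ] [ lambda ] = [ b ]

Solving the linear system:
  x*      = (-0.1053, 2.8947, -2)
  lambda* = (11.6579, 8.5789)
  f(x*)   = 19.8947

x* = (-0.1053, 2.8947, -2), lambda* = (11.6579, 8.5789)
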